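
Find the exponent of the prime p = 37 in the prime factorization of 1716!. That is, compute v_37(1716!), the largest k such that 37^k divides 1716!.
v_37(1716!) = 47

Legendre's formula: v_p(n!) = Σ_{k ≥ 1} ⌊n / p^k⌋. For p = 37, n = 1716, the terms are:
  ⌊1716/37^1⌋ = ⌊1716/37⌋ = 46
  ⌊1716/37^2⌋ = ⌊1716/1369⌋ = 1
(the next term ⌊1716/37^3⌋ = 0, terminating the sum). Summing: v_37(1716!) = 46 + 1 = 47.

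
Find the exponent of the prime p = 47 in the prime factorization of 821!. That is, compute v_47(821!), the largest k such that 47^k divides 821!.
v_47(821!) = 17

Legendre's formula: v_p(n!) = Σ_{k ≥ 1} ⌊n / p^k⌋. For p = 47, n = 821, the terms are:
  ⌊821/47^1⌋ = ⌊821/47⌋ = 17
(the next term ⌊821/47^2⌋ = 0, terminating the sum). Summing: v_47(821!) = 17 = 17.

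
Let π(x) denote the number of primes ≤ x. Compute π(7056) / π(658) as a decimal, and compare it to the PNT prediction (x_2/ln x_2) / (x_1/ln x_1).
π(7056)/π(658) = 906/119 ≈ 7.6134;  PNT prediction ≈ 7.8525.

π(658) = 119 and π(7056) = 906, so π(7056)/π(658) ≈ 7.6134. The PNT-predicted ratio is (7056/ln(7056)) / (658/ln(658)) ≈ 7.8525. The two agree to within a few percent, as expected.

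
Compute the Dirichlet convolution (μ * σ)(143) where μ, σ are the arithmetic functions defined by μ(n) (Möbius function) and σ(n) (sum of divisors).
(μ * σ)(143) = 143

Divisors of 143: [1, 11, 13, 143]. For each d | 143:
  d = 1: μ(1) · σ(143/1) = 1 · 168 = 168
  d = 11: μ(11) · σ(143/11) = -1 · 14 = -14
  d = 13: μ(13) · σ(143/13) = -1 · 12 = -12
  d = 143: μ(143) · σ(143/143) = 1 · 1 = 1
Summing: (μ * σ)(143) = 168 + -14 + -12 + 1 = 143.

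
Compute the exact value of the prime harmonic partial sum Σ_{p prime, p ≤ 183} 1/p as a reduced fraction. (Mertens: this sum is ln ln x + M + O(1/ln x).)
Σ 1/p = 10408867916382550633331528920459565913027063402071390584941986323453055203/5397346292805549782720214077673687806275517530364350655459511599582614290

π(183) = 42, so the primes ≤ 183 are [2, 3, 5, 7, 11, 13, 17, 19, 23, 29, 31, 37, 41, 43, 47, 53, 59, 61, 67, 71, 73, 79, 83, 89, 97, 101, 103, 107, 109, 113, 127, 131, 137, 139, 149, 151, 157, 163, 167, 173, 179, 181]. Summing 1/p over these primes: 10408867916382550633331528920459565913027063402071390584941986323453055203/5397346292805549782720214077673687806275517530364350655459511599582614290 ≈ 1.9285. Mertens estimate ln ln(183) + 0.2615 ≈ 1.9120.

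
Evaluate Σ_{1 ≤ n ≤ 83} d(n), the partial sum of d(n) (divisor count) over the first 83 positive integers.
Σ_{n ≤ 83} d(n) = 379

Compute d(n) for each 1 ≤ n ≤ 83: d(1) = 1, d(2) = 2, d(3) = 2, d(4) = 3, d(5) = 2, d(6) = 4, d(7) = 2, d(8) = 4, d(9) = 3, d(10) = 4, d(11) = 2, d(12) = 6, d(13) = 2, d(14) = 4, d(15) = 4, d(16) = 5, d(17) = 2, d(18) = 6, d(19) = 2, d(20) = 6, d(21) = 4, d(22) = 4, d(23) = 2, d(24) = 8, d(25) = 3, d(26) = 4, d(27) = 4, d(28) = 6, d(29) = 2, d(30) = 8, d(31) = 2, d(32) = 6, d(33) = 4, d(34) = 4, d(35) = 4, d(36) = 9, d(37) = 2, d(38) = 4, d(39) = 4, d(40) = 8, d(41) = 2, d(42) = 8, d(43) = 2, d(44) = 6, d(45) = 6, d(46) = 4, d(47) = 2, d(48) = 10, d(49) = 3, d(50) = 6, d(51) = 4, d(52) = 6, d(53) = 2, d(54) = 8, d(55) = 4, d(56) = 8, d(57) = 4, d(58) = 4, d(59) = 2, d(60) = 12, d(61) = 2, d(62) = 4, d(63) = 6, d(64) = 7, d(65) = 4, d(66) = 8, d(67) = 2, d(68) = 6, d(69) = 4, d(70) = 8, d(71) = 2, d(72) = 12, d(73) = 2, d(74) = 4, d(75) = 6, d(76) = 6, d(77) = 4, d(78) = 8, d(79) = 2, d(80) = 10, d(81) = 5, d(82) = 4, d(83) = 2. Summing all 83 values: 379. (Dirichlet's divisor formula: Σ_{n ≤ x} d(n) = x ln(x) + (2γ − 1) x + O(√x). For x = 83, the asymptotic estimate is ≈ 379.58.)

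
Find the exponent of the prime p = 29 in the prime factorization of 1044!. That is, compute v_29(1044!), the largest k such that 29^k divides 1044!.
v_29(1044!) = 37

Legendre's formula: v_p(n!) = Σ_{k ≥ 1} ⌊n / p^k⌋. For p = 29, n = 1044, the terms are:
  ⌊1044/29^1⌋ = ⌊1044/29⌋ = 36
  ⌊1044/29^2⌋ = ⌊1044/841⌋ = 1
(the next term ⌊1044/29^3⌋ = 0, terminating the sum). Summing: v_29(1044!) = 36 + 1 = 37.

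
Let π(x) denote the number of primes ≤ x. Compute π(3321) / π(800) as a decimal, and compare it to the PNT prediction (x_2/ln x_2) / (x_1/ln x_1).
π(3321)/π(800) = 467/139 ≈ 3.3597;  PNT prediction ≈ 3.4225.

π(800) = 139 and π(3321) = 467, so π(3321)/π(800) ≈ 3.3597. The PNT-predicted ratio is (3321/ln(3321)) / (800/ln(800)) ≈ 3.4225. The two agree to within a few percent, as expected.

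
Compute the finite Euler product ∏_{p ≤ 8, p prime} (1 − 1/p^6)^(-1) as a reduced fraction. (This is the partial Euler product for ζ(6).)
∏ = 5359375/5268016

The primes p ≤ 8 are [2, 3, 5, 7]. For each prime, (1 − 1/p^6)^(-1) = p^6 / (p^6 − 1). The product is (1 − 1/2^6)^(-1), (1 − 1/3^6)^(-1), (1 − 1/5^6)^(-1), (1 − 1/7^6)^(-1) = ∏ p^6 / (p^6 − 1) = 5359375/5268016.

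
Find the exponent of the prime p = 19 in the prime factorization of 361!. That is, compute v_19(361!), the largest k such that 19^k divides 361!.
v_19(361!) = 20

Legendre's formula: v_p(n!) = Σ_{k ≥ 1} ⌊n / p^k⌋. For p = 19, n = 361, the terms are:
  ⌊361/19^1⌋ = ⌊361/19⌋ = 19
  ⌊361/19^2⌋ = ⌊361/361⌋ = 1
(the next term ⌊361/19^3⌋ = 0, terminating the sum). Summing: v_19(361!) = 19 + 1 = 20.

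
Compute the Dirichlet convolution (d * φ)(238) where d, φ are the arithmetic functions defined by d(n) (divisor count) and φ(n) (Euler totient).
(d * φ)(238) = 432

Divisors of 238: [1, 2, 7, 14, 17, 34, 119, 238]. For each d | 238:
  d = 1: d(1) · φ(238/1) = 1 · 96 = 96
  d = 2: d(2) · φ(238/2) = 2 · 96 = 192
  d = 7: d(7) · φ(238/7) = 2 · 16 = 32
  d = 14: d(14) · φ(238/14) = 4 · 16 = 64
  d = 17: d(17) · φ(238/17) = 2 · 6 = 12
  d = 34: d(34) · φ(238/34) = 4 · 6 = 24
  d = 119: d(119) · φ(238/119) = 4 · 1 = 4
  d = 238: d(238) · φ(238/238) = 8 · 1 = 8
Summing: (d * φ)(238) = 96 + 192 + 32 + 64 + 12 + 24 + 4 + 8 = 432.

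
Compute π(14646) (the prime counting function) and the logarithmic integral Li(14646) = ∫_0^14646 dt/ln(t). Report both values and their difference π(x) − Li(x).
π(14646) = 1715;  Li(14646) ≈ 1739.76;  π(x) − Li(x) ≈ -24.76.

Direct count of primes ≤ 14646 gives π(14646) = 1715. Numerical evaluation of the logarithmic integral gives Li(14646) ≈ 1739.76. The difference π(x) − Li(x) ≈ -24.76 is typically negative for small/moderate x (Li(x) overestimates), though Littlewood's theorem shows this sign changes infinitely often.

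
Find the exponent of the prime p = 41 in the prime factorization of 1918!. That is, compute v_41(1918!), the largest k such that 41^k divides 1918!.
v_41(1918!) = 47

Legendre's formula: v_p(n!) = Σ_{k ≥ 1} ⌊n / p^k⌋. For p = 41, n = 1918, the terms are:
  ⌊1918/41^1⌋ = ⌊1918/41⌋ = 46
  ⌊1918/41^2⌋ = ⌊1918/1681⌋ = 1
(the next term ⌊1918/41^3⌋ = 0, terminating the sum). Summing: v_41(1918!) = 46 + 1 = 47.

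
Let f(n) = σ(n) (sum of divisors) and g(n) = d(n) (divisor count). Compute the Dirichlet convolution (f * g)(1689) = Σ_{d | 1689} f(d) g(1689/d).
(σ * d)(1689) = 3396

Divisors of 1689: [1, 3, 563, 1689]. For each d | 1689:
  d = 1: σ(1) · d(1689/1) = 1 · 4 = 4
  d = 3: σ(3) · d(1689/3) = 4 · 2 = 8
  d = 563: σ(563) · d(1689/563) = 564 · 2 = 1128
  d = 1689: σ(1689) · d(1689/1689) = 2256 · 1 = 2256
Summing: (σ * d)(1689) = 4 + 8 + 1128 + 2256 = 3396.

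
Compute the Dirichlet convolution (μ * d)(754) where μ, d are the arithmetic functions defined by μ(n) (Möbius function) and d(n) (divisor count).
(μ * d)(754) = 1

Divisors of 754: [1, 2, 13, 26, 29, 58, 377, 754]. For each d | 754:
  d = 1: μ(1) · d(754/1) = 1 · 8 = 8
  d = 2: μ(2) · d(754/2) = -1 · 4 = -4
  d = 13: μ(13) · d(754/13) = -1 · 4 = -4
  d = 26: μ(26) · d(754/26) = 1 · 2 = 2
  d = 29: μ(29) · d(754/29) = -1 · 4 = -4
  d = 58: μ(58) · d(754/58) = 1 · 2 = 2
  d = 377: μ(377) · d(754/377) = 1 · 2 = 2
  d = 754: μ(754) · d(754/754) = -1 · 1 = -1
Summing: (μ * d)(754) = 8 + -4 + -4 + 2 + -4 + 2 + 2 + -1 = 1.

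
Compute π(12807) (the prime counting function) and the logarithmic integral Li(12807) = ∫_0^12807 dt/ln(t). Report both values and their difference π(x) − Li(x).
π(12807) = 1526;  Li(12807) ≈ 1546.72;  π(x) − Li(x) ≈ -20.72.

Direct count of primes ≤ 12807 gives π(12807) = 1526. Numerical evaluation of the logarithmic integral gives Li(12807) ≈ 1546.72. The difference π(x) − Li(x) ≈ -20.72 is typically negative for small/moderate x (Li(x) overestimates), though Littlewood's theorem shows this sign changes infinitely often.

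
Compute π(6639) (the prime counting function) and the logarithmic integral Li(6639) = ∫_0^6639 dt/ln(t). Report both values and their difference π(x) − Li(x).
π(6639) = 856;  Li(6639) ≈ 873.44;  π(x) − Li(x) ≈ -17.44.

Direct count of primes ≤ 6639 gives π(6639) = 856. Numerical evaluation of the logarithmic integral gives Li(6639) ≈ 873.44. The difference π(x) − Li(x) ≈ -17.44 is typically negative for small/moderate x (Li(x) overestimates), though Littlewood's theorem shows this sign changes infinitely often.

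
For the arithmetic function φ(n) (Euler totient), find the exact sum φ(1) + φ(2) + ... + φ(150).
Σ_{n ≤ 150} φ(n) = 6858

Compute φ(n) for each 1 ≤ n ≤ 150: φ(1) = 1, φ(2) = 1, φ(3) = 2, φ(4) = 2, φ(5) = 4, φ(6) = 2, φ(7) = 6, φ(8) = 4, φ(9) = 6, φ(10) = 4, φ(11) = 10, φ(12) = 4, φ(13) = 12, φ(14) = 6, φ(15) = 8, φ(16) = 8, φ(17) = 16, φ(18) = 6, φ(19) = 18, φ(20) = 8, φ(21) = 12, φ(22) = 10, φ(23) = 22, φ(24) = 8, φ(25) = 20, φ(26) = 12, φ(27) = 18, φ(28) = 12, φ(29) = 28, φ(30) = 8, φ(31) = 30, φ(32) = 16, φ(33) = 20, φ(34) = 16, φ(35) = 24, φ(36) = 12, φ(37) = 36, φ(38) = 18, φ(39) = 24, φ(40) = 16, φ(41) = 40, φ(42) = 12, φ(43) = 42, φ(44) = 20, φ(45) = 24, φ(46) = 22, φ(47) = 46, φ(48) = 16, φ(49) = 42, φ(50) = 20, φ(51) = 32, φ(52) = 24, φ(53) = 52, φ(54) = 18, φ(55) = 40, φ(56) = 24, φ(57) = 36, φ(58) = 28, φ(59) = 58, φ(60) = 16, φ(61) = 60, φ(62) = 30, φ(63) = 36, φ(64) = 32, φ(65) = 48, φ(66) = 20, φ(67) = 66, φ(68) = 32, φ(69) = 44, φ(70) = 24, φ(71) = 70, φ(72) = 24, φ(73) = 72, φ(74) = 36, φ(75) = 40, φ(76) = 36, φ(77) = 60, φ(78) = 24, φ(79) = 78, φ(80) = 32, φ(81) = 54, φ(82) = 40, φ(83) = 82, φ(84) = 24, φ(85) = 64, φ(86) = 42, φ(87) = 56, φ(88) = 40, φ(89) = 88, φ(90) = 24, φ(91) = 72, φ(92) = 44, φ(93) = 60, φ(94) = 46, φ(95) = 72, φ(96) = 32, φ(97) = 96, φ(98) = 42, φ(99) = 60, φ(100) = 40, φ(101) = 100, φ(102) = 32, φ(103) = 102, φ(104) = 48, φ(105) = 48, φ(106) = 52, φ(107) = 106, φ(108) = 36, φ(109) = 108, φ(110) = 40, φ(111) = 72, φ(112) = 48, φ(113) = 112, φ(114) = 36, φ(115) = 88, φ(116) = 56, φ(117) = 72, φ(118) = 58, φ(119) = 96, φ(120) = 32, φ(121) = 110, φ(122) = 60, φ(123) = 80, φ(124) = 60, φ(125) = 100, φ(126) = 36, φ(127) = 126, φ(128) = 64, φ(129) = 84, φ(130) = 48, φ(131) = 130, φ(132) = 40, φ(133) = 108, φ(134) = 66, φ(135) = 72, φ(136) = 64, φ(137) = 136, φ(138) = 44, φ(139) = 138, φ(140) = 48, φ(141) = 92, φ(142) = 70, φ(143) = 120, φ(144) = 48, φ(145) = 112, φ(146) = 72, φ(147) = 84, φ(148) = 72, φ(149) = 148, φ(150) = 40. Summing all 150 values: 6858. (Average order: Σ_{n ≤ x} φ(n) ~ (3/π²) x². For x = 150, (3/π²)·150² ≈ 6839.18.)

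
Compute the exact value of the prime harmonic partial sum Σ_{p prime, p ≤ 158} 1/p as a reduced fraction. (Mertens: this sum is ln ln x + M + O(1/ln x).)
Σ 1/p = 67195167335560670940823020383181530154843058347995389615845419/35375166993717494840635767087951744212057570647889977422429870

π(158) = 37, so the primes ≤ 158 are [2, 3, 5, 7, 11, 13, 17, 19, 23, 29, 31, 37, 41, 43, 47, 53, 59, 61, 67, 71, 73, 79, 83, 89, 97, 101, 103, 107, 109, 113, 127, 131, 137, 139, 149, 151, 157]. Summing 1/p over these primes: 67195167335560670940823020383181530154843058347995389615845419/35375166993717494840635767087951744212057570647889977422429870 ≈ 1.8995. Mertens estimate ln ln(158) + 0.2615 ≈ 1.8834.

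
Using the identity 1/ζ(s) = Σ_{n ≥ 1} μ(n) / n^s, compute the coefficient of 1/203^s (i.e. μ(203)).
μ(203) = 1

Factor n = 203 = 7 · 29. μ(n) = 0 if any exponent ≥ 2 (not squarefree); otherwise μ(n) = (−1)^{ω(n)} where ω(n) is the number of distinct prime factors. Applying: μ(203) = 1.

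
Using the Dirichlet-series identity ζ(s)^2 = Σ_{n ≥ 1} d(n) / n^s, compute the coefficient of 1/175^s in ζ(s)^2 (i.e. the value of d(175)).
d(175) = 6

ζ(s)^2 = (Σ 1/m^s)(Σ 1/k^s). The coefficient of 1/n^s in the product is the number of ordered pairs (m, k) with mk = n, which equals d(n). For n = 175, divisors are [1, 5, 7, 25, 35, 175], so d(175) = 6.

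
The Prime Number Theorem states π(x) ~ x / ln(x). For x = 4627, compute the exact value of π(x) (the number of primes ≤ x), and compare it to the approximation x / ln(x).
π(4627) = 624;  x/ln(x) ≈ 548.24;  relative error ≈ 12.14%.

Directly count primes up to 4627: π(4627) = 624. The PNT approximation gives 4627/ln(4627) ≈ 4627/8.43966 ≈ 548.24. Relative error (π(x) − x/ln(x)) / π(x) ≈ 12.14%; the approximation is known to undercount slightly (Li(x) is a better estimate).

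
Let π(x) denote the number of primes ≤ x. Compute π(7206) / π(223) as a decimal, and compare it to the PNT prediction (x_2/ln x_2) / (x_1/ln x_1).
π(7206)/π(223) = 919/48 ≈ 19.1458;  PNT prediction ≈ 19.6705.

π(223) = 48 and π(7206) = 919, so π(7206)/π(223) ≈ 19.1458. The PNT-predicted ratio is (7206/ln(7206)) / (223/ln(223)) ≈ 19.6705. The two agree to within a few percent, as expected.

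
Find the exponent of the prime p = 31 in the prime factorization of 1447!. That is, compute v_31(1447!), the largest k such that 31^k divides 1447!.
v_31(1447!) = 47

Legendre's formula: v_p(n!) = Σ_{k ≥ 1} ⌊n / p^k⌋. For p = 31, n = 1447, the terms are:
  ⌊1447/31^1⌋ = ⌊1447/31⌋ = 46
  ⌊1447/31^2⌋ = ⌊1447/961⌋ = 1
(the next term ⌊1447/31^3⌋ = 0, terminating the sum). Summing: v_31(1447!) = 46 + 1 = 47.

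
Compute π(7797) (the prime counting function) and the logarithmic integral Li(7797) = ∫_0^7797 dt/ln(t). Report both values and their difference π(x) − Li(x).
π(7797) = 987;  Li(7797) ≈ 1003.80;  π(x) − Li(x) ≈ -16.80.

Direct count of primes ≤ 7797 gives π(7797) = 987. Numerical evaluation of the logarithmic integral gives Li(7797) ≈ 1003.80. The difference π(x) − Li(x) ≈ -16.80 is typically negative for small/moderate x (Li(x) overestimates), though Littlewood's theorem shows this sign changes infinitely often.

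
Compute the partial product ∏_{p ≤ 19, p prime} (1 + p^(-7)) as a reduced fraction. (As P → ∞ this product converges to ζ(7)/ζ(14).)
∏ = 1068826090093603336253543016500022477644576/1060040977976779320486482915314295925421875

The primes p ≤ 19 are [2, 3, 5, 7, 11, 13, 17, 19]. For each, (1 + 1/p^7) = (p^7 + 1)/p^7. Multiplying these fractions over p ∈ [2, 3, 5, 7, 11, 13, 17, 19] gives 1068826090093603336253543016500022477644576/1060040977976779320486482915314295925421875. (In the limit P → ∞ this tends to ζ(7)/ζ(14).)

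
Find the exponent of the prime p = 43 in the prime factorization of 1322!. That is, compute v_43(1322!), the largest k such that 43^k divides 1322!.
v_43(1322!) = 30

Legendre's formula: v_p(n!) = Σ_{k ≥ 1} ⌊n / p^k⌋. For p = 43, n = 1322, the terms are:
  ⌊1322/43^1⌋ = ⌊1322/43⌋ = 30
(the next term ⌊1322/43^2⌋ = 0, terminating the sum). Summing: v_43(1322!) = 30 = 30.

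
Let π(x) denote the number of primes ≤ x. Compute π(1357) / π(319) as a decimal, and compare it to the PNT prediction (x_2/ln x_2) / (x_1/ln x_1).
π(1357)/π(319) = 217/66 ≈ 3.2879;  PNT prediction ≈ 3.4000.

π(319) = 66 and π(1357) = 217, so π(1357)/π(319) ≈ 3.2879. The PNT-predicted ratio is (1357/ln(1357)) / (319/ln(319)) ≈ 3.4000. The two agree to within a few percent, as expected.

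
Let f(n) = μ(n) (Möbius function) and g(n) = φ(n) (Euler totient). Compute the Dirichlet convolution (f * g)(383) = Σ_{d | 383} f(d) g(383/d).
(μ * φ)(383) = 381

Divisors of 383: [1, 383]. For each d | 383:
  d = 1: μ(1) · φ(383/1) = 1 · 382 = 382
  d = 383: μ(383) · φ(383/383) = -1 · 1 = -1
Summing: (μ * φ)(383) = 382 + -1 = 381.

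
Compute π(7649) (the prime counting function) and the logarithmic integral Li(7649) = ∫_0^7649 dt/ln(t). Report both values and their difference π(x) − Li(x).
π(7649) = 971;  Li(7649) ≈ 987.26;  π(x) − Li(x) ≈ -16.26.

Direct count of primes ≤ 7649 gives π(7649) = 971. Numerical evaluation of the logarithmic integral gives Li(7649) ≈ 987.26. The difference π(x) − Li(x) ≈ -16.26 is typically negative for small/moderate x (Li(x) overestimates), though Littlewood's theorem shows this sign changes infinitely often.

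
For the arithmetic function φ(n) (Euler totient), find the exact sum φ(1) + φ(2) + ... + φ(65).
Σ_{n ≤ 65} φ(n) = 1308

Compute φ(n) for each 1 ≤ n ≤ 65: φ(1) = 1, φ(2) = 1, φ(3) = 2, φ(4) = 2, φ(5) = 4, φ(6) = 2, φ(7) = 6, φ(8) = 4, φ(9) = 6, φ(10) = 4, φ(11) = 10, φ(12) = 4, φ(13) = 12, φ(14) = 6, φ(15) = 8, φ(16) = 8, φ(17) = 16, φ(18) = 6, φ(19) = 18, φ(20) = 8, φ(21) = 12, φ(22) = 10, φ(23) = 22, φ(24) = 8, φ(25) = 20, φ(26) = 12, φ(27) = 18, φ(28) = 12, φ(29) = 28, φ(30) = 8, φ(31) = 30, φ(32) = 16, φ(33) = 20, φ(34) = 16, φ(35) = 24, φ(36) = 12, φ(37) = 36, φ(38) = 18, φ(39) = 24, φ(40) = 16, φ(41) = 40, φ(42) = 12, φ(43) = 42, φ(44) = 20, φ(45) = 24, φ(46) = 22, φ(47) = 46, φ(48) = 16, φ(49) = 42, φ(50) = 20, φ(51) = 32, φ(52) = 24, φ(53) = 52, φ(54) = 18, φ(55) = 40, φ(56) = 24, φ(57) = 36, φ(58) = 28, φ(59) = 58, φ(60) = 16, φ(61) = 60, φ(62) = 30, φ(63) = 36, φ(64) = 32, φ(65) = 48. Summing all 65 values: 1308. (Average order: Σ_{n ≤ x} φ(n) ~ (3/π²) x². For x = 65, (3/π²)·65² ≈ 1284.25.)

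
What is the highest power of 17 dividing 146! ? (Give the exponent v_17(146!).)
v_17(146!) = 8

Legendre's formula: v_p(n!) = Σ_{k ≥ 1} ⌊n / p^k⌋. For p = 17, n = 146, the terms are:
  ⌊146/17^1⌋ = ⌊146/17⌋ = 8
(the next term ⌊146/17^2⌋ = 0, terminating the sum). Summing: v_17(146!) = 8 = 8.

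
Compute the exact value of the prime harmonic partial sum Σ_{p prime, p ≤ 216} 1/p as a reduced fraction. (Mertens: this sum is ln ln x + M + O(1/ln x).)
Σ 1/p = 3215488142498485484492183158345029261034221047849345857469577412562094716564064084247/1645783550795210387735581011435590727981167322669649249414629852197255934130751870910

π(216) = 47, so the primes ≤ 216 are [2, 3, 5, 7, 11, 13, 17, 19, 23, 29, 31, 37, 41, 43, 47, 53, 59, 61, 67, 71, 73, 79, 83, 89, 97, 101, 103, 107, 109, 113, 127, 131, 137, 139, 149, 151, 157, 163, 167, 173, 179, 181, 191, 193, 197, 199, 211]. Summing 1/p over these primes: 3215488142498485484492183158345029261034221047849345857469577412562094716564064084247/1645783550795210387735581011435590727981167322669649249414629852197255934130751870910 ≈ 1.9538. Mertens estimate ln ln(216) + 0.2615 ≈ 1.9433.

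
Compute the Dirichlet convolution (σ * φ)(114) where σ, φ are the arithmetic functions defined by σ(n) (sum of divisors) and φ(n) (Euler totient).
(σ * φ)(114) = 912

Divisors of 114: [1, 2, 3, 6, 19, 38, 57, 114]. For each d | 114:
  d = 1: σ(1) · φ(114/1) = 1 · 36 = 36
  d = 2: σ(2) · φ(114/2) = 3 · 36 = 108
  d = 3: σ(3) · φ(114/3) = 4 · 18 = 72
  d = 6: σ(6) · φ(114/6) = 12 · 18 = 216
  d = 19: σ(19) · φ(114/19) = 20 · 2 = 40
  d = 38: σ(38) · φ(114/38) = 60 · 2 = 120
  d = 57: σ(57) · φ(114/57) = 80 · 1 = 80
  d = 114: σ(114) · φ(114/114) = 240 · 1 = 240
Summing: (σ * φ)(114) = 36 + 108 + 72 + 216 + 40 + 120 + 80 + 240 = 912.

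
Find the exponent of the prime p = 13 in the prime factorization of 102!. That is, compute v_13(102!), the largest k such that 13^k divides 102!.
v_13(102!) = 7

Legendre's formula: v_p(n!) = Σ_{k ≥ 1} ⌊n / p^k⌋. For p = 13, n = 102, the terms are:
  ⌊102/13^1⌋ = ⌊102/13⌋ = 7
(the next term ⌊102/13^2⌋ = 0, terminating the sum). Summing: v_13(102!) = 7 = 7.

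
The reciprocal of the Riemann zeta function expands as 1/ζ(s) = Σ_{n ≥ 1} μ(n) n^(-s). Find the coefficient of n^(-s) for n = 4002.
μ(4002) = 1

Factor n = 4002 = 2 · 3 · 23 · 29. μ(n) = 0 if any exponent ≥ 2 (not squarefree); otherwise μ(n) = (−1)^{ω(n)} where ω(n) is the number of distinct prime factors. Applying: μ(4002) = 1.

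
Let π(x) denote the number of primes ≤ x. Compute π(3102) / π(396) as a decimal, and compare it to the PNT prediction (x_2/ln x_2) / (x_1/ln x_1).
π(3102)/π(396) = 442/77 ≈ 5.7403;  PNT prediction ≈ 5.8278.

π(396) = 77 and π(3102) = 442, so π(3102)/π(396) ≈ 5.7403. The PNT-predicted ratio is (3102/ln(3102)) / (396/ln(396)) ≈ 5.8278. The two agree to within a few percent, as expected.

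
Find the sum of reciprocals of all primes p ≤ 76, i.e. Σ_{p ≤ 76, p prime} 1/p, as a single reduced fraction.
Σ 1/p = 71544353681891529224514036059/40729680599249024150621323470

π(76) = 21, so the primes ≤ 76 are [2, 3, 5, 7, 11, 13, 17, 19, 23, 29, 31, 37, 41, 43, 47, 53, 59, 61, 67, 71, 73]. Summing 1/p over these primes: 71544353681891529224514036059/40729680599249024150621323470 ≈ 1.7566. Mertens estimate ln ln(76) + 0.2615 ≈ 1.7272.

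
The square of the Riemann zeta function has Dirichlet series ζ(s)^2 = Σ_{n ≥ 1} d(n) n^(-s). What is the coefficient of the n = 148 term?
d(148) = 6

ζ(s)^2 = (Σ 1/m^s)(Σ 1/k^s). The coefficient of 1/n^s in the product is the number of ordered pairs (m, k) with mk = n, which equals d(n). For n = 148, divisors are [1, 2, 4, 37, 74, 148], so d(148) = 6.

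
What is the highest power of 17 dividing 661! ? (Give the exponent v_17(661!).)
v_17(661!) = 40

Legendre's formula: v_p(n!) = Σ_{k ≥ 1} ⌊n / p^k⌋. For p = 17, n = 661, the terms are:
  ⌊661/17^1⌋ = ⌊661/17⌋ = 38
  ⌊661/17^2⌋ = ⌊661/289⌋ = 2
(the next term ⌊661/17^3⌋ = 0, terminating the sum). Summing: v_17(661!) = 38 + 2 = 40.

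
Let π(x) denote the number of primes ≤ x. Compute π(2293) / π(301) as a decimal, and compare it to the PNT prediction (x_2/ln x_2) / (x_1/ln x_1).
π(2293)/π(301) = 341/62 ≈ 5.5000;  PNT prediction ≈ 5.6188.

π(301) = 62 and π(2293) = 341, so π(2293)/π(301) ≈ 5.5000. The PNT-predicted ratio is (2293/ln(2293)) / (301/ln(301)) ≈ 5.6188. The two agree to within a few percent, as expected.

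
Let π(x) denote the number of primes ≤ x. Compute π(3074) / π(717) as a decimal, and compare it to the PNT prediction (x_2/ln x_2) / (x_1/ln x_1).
π(3074)/π(717) = 439/127 ≈ 3.4567;  PNT prediction ≈ 3.5102.

π(717) = 127 and π(3074) = 439, so π(3074)/π(717) ≈ 3.4567. The PNT-predicted ratio is (3074/ln(3074)) / (717/ln(717)) ≈ 3.5102. The two agree to within a few percent, as expected.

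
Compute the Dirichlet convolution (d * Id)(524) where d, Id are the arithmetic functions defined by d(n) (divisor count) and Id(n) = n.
(d * Id)(524) = 1463

Divisors of 524: [1, 2, 4, 131, 262, 524]. For each d | 524:
  d = 1: d(1) · Id(524/1) = 1 · 524 = 524
  d = 2: d(2) · Id(524/2) = 2 · 262 = 524
  d = 4: d(4) · Id(524/4) = 3 · 131 = 393
  d = 131: d(131) · Id(524/131) = 2 · 4 = 8
  d = 262: d(262) · Id(524/262) = 4 · 2 = 8
  d = 524: d(524) · Id(524/524) = 6 · 1 = 6
Summing: (d * Id)(524) = 524 + 524 + 393 + 8 + 8 + 6 = 1463.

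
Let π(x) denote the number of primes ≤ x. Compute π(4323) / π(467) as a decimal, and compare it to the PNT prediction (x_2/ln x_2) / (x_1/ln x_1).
π(4323)/π(467) = 590/91 ≈ 6.4835;  PNT prediction ≈ 6.7963.

π(467) = 91 and π(4323) = 590, so π(4323)/π(467) ≈ 6.4835. The PNT-predicted ratio is (4323/ln(4323)) / (467/ln(467)) ≈ 6.7963. The two agree to within a few percent, as expected.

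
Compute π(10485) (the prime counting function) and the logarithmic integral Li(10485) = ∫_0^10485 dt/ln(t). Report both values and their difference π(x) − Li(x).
π(10485) = 1282;  Li(10485) ≈ 1298.66;  π(x) − Li(x) ≈ -16.66.

Direct count of primes ≤ 10485 gives π(10485) = 1282. Numerical evaluation of the logarithmic integral gives Li(10485) ≈ 1298.66. The difference π(x) − Li(x) ≈ -16.66 is typically negative for small/moderate x (Li(x) overestimates), though Littlewood's theorem shows this sign changes infinitely often.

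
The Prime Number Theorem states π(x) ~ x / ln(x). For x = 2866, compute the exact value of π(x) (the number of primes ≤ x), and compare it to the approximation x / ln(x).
π(2866) = 416;  x/ln(x) ≈ 360.02;  relative error ≈ 13.46%.

Directly count primes up to 2866: π(2866) = 416. The PNT approximation gives 2866/ln(2866) ≈ 2866/7.96067 ≈ 360.02. Relative error (π(x) − x/ln(x)) / π(x) ≈ 13.46%; the approximation is known to undercount slightly (Li(x) is a better estimate).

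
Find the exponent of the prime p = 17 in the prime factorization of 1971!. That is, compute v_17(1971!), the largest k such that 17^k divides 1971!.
v_17(1971!) = 121

Legendre's formula: v_p(n!) = Σ_{k ≥ 1} ⌊n / p^k⌋. For p = 17, n = 1971, the terms are:
  ⌊1971/17^1⌋ = ⌊1971/17⌋ = 115
  ⌊1971/17^2⌋ = ⌊1971/289⌋ = 6
(the next term ⌊1971/17^3⌋ = 0, terminating the sum). Summing: v_17(1971!) = 115 + 6 = 121.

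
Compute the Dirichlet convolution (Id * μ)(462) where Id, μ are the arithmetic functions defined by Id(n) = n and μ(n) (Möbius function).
(Id * μ)(462) = 120

Divisors of 462: [1, 2, 3, 6, 7, 11, 14, 21, 22, 33, 42, 66, 77, 154, 231, 462]. For each d | 462:
  d = 1: Id(1) · μ(462/1) = 1 · 1 = 1
  d = 2: Id(2) · μ(462/2) = 2 · -1 = -2
  d = 3: Id(3) · μ(462/3) = 3 · -1 = -3
  d = 6: Id(6) · μ(462/6) = 6 · 1 = 6
  d = 7: Id(7) · μ(462/7) = 7 · -1 = -7
  d = 11: Id(11) · μ(462/11) = 11 · -1 = -11
  d = 14: Id(14) · μ(462/14) = 14 · 1 = 14
  d = 21: Id(21) · μ(462/21) = 21 · 1 = 21
  d = 22: Id(22) · μ(462/22) = 22 · 1 = 22
  d = 33: Id(33) · μ(462/33) = 33 · 1 = 33
  d = 42: Id(42) · μ(462/42) = 42 · -1 = -42
  d = 66: Id(66) · μ(462/66) = 66 · -1 = -66
  d = 77: Id(77) · μ(462/77) = 77 · 1 = 77
  d = 154: Id(154) · μ(462/154) = 154 · -1 = -154
  d = 231: Id(231) · μ(462/231) = 231 · -1 = -231
  d = 462: Id(462) · μ(462/462) = 462 · 1 = 462
Summing: (Id * μ)(462) = 1 + -2 + -3 + 6 + -7 + -11 + 14 + 21 + 22 + 33 + -42 + -66 + 77 + -154 + -231 + 462 = 120.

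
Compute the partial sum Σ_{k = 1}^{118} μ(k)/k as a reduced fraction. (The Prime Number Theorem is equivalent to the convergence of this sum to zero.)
Σ μ(k)/k = -15737497915954857147134437054129315012197155/903144418297645936804148751186961785522133914

Values of μ(k) for 1 ≤ k ≤ 118: μ(1) = 1, μ(2) = -1, μ(3) = -1, μ(5) = -1, μ(6) = 1, μ(7) = -1, μ(10) = 1, μ(11) = -1, μ(13) = -1, μ(14) = 1, μ(15) = 1, μ(17) = -1, μ(19) = -1, μ(21) = 1, μ(22) = 1, μ(23) = -1, μ(26) = 1, μ(29) = -1, μ(30) = -1, μ(31) = -1, μ(33) = 1, μ(34) = 1, μ(35) = 1, μ(37) = -1, μ(38) = 1, μ(39) = 1, μ(41) = -1, μ(42) = -1, μ(43) = -1, μ(46) = 1, μ(47) = -1, μ(51) = 1, μ(53) = -1, μ(55) = 1, μ(57) = 1, μ(58) = 1, μ(59) = -1, μ(61) = -1, μ(62) = 1, μ(65) = 1, μ(66) = -1, μ(67) = -1, μ(69) = 1, μ(70) = -1, μ(71) = -1, μ(73) = -1, μ(74) = 1, μ(77) = 1, μ(78) = -1, μ(79) = -1, μ(82) = 1, μ(83) = -1, μ(85) = 1, μ(86) = 1, μ(87) = 1, μ(89) = -1, μ(91) = 1, μ(93) = 1, μ(94) = 1, μ(95) = 1, μ(97) = -1, μ(101) = -1, μ(102) = -1, μ(103) = -1, μ(105) = -1, μ(106) = 1, μ(107) = -1, μ(109) = -1, μ(110) = -1, μ(111) = 1, μ(113) = -1, μ(114) = -1, μ(115) = 1, μ(118) = 1, with μ = 0 on non-squarefree integers. Summing μ(k)/k for k where μ(k) ≠ 0 gives -15737497915954857147134437054129315012197155/903144418297645936804148751186961785522133914 ≈ -0.0174. (PNT ⟺ this sum → 0 as n → ∞.)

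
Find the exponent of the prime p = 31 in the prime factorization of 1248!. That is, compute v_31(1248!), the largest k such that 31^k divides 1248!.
v_31(1248!) = 41

Legendre's formula: v_p(n!) = Σ_{k ≥ 1} ⌊n / p^k⌋. For p = 31, n = 1248, the terms are:
  ⌊1248/31^1⌋ = ⌊1248/31⌋ = 40
  ⌊1248/31^2⌋ = ⌊1248/961⌋ = 1
(the next term ⌊1248/31^3⌋ = 0, terminating the sum). Summing: v_31(1248!) = 40 + 1 = 41.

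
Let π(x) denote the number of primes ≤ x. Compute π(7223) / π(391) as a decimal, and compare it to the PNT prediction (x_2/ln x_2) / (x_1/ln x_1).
π(7223)/π(391) = 923/77 ≈ 11.9870;  PNT prediction ≈ 12.4097.

π(391) = 77 and π(7223) = 923, so π(7223)/π(391) ≈ 11.9870. The PNT-predicted ratio is (7223/ln(7223)) / (391/ln(391)) ≈ 12.4097. The two agree to within a few percent, as expected.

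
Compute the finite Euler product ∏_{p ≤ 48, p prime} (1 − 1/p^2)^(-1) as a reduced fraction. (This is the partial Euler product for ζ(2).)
∏ = 162139622078364740433577733/98952027459385036898304000

The primes p ≤ 48 are [2, 3, 5, 7, 11, 13, 17, 19, 23, 29, 31, 37, 41, 43, 47]. For each prime, (1 − 1/p^2)^(-1) = p^2 / (p^2 − 1). The product is (1 − 1/2^2)^(-1), (1 − 1/3^2)^(-1), (1 − 1/5^2)^(-1), (1 − 1/7^2)^(-1), (1 − 1/11^2)^(-1), (1 − 1/13^2)^(-1), (1 − 1/17^2)^(-1), (1 − 1/19^2)^(-1), (1 − 1/23^2)^(-1), (1 − 1/29^2)^(-1), (1 − 1/31^2)^(-1), (1 − 1/37^2)^(-1), (1 − 1/41^2)^(-1), (1 − 1/43^2)^(-1), (1 − 1/47^2)^(-1) = ∏ p^2 / (p^2 − 1) = 162139622078364740433577733/98952027459385036898304000.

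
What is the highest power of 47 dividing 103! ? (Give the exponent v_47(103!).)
v_47(103!) = 2

Legendre's formula: v_p(n!) = Σ_{k ≥ 1} ⌊n / p^k⌋. For p = 47, n = 103, the terms are:
  ⌊103/47^1⌋ = ⌊103/47⌋ = 2
(the next term ⌊103/47^2⌋ = 0, terminating the sum). Summing: v_47(103!) = 2 = 2.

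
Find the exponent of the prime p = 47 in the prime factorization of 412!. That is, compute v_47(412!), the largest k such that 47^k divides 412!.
v_47(412!) = 8

Legendre's formula: v_p(n!) = Σ_{k ≥ 1} ⌊n / p^k⌋. For p = 47, n = 412, the terms are:
  ⌊412/47^1⌋ = ⌊412/47⌋ = 8
(the next term ⌊412/47^2⌋ = 0, terminating the sum). Summing: v_47(412!) = 8 = 8.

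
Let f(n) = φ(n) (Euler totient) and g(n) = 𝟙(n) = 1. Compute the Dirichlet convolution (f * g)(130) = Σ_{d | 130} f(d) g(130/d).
(φ * 𝟙)(130) = 130

Divisors of 130: [1, 2, 5, 10, 13, 26, 65, 130]. For each d | 130:
  d = 1: φ(1) · 𝟙(130/1) = 1 · 1 = 1
  d = 2: φ(2) · 𝟙(130/2) = 1 · 1 = 1
  d = 5: φ(5) · 𝟙(130/5) = 4 · 1 = 4
  d = 10: φ(10) · 𝟙(130/10) = 4 · 1 = 4
  d = 13: φ(13) · 𝟙(130/13) = 12 · 1 = 12
  d = 26: φ(26) · 𝟙(130/26) = 12 · 1 = 12
  d = 65: φ(65) · 𝟙(130/65) = 48 · 1 = 48
  d = 130: φ(130) · 𝟙(130/130) = 48 · 1 = 48
Summing: (φ * 𝟙)(130) = 1 + 1 + 4 + 4 + 12 + 12 + 48 + 48 = 130.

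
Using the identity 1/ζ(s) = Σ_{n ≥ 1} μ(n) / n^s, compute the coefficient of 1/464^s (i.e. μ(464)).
μ(464) = 0

Factor n = 464 = 2^4 · 29. μ(n) = 0 if any exponent ≥ 2 (not squarefree); otherwise μ(n) = (−1)^{ω(n)} where ω(n) is the number of distinct prime factors. Applying: μ(464) = 0.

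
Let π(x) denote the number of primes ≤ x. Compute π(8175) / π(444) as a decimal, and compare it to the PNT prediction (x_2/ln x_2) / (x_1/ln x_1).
π(8175)/π(444) = 1026/86 ≈ 11.9302;  PNT prediction ≈ 12.4586.

π(444) = 86 and π(8175) = 1026, so π(8175)/π(444) ≈ 11.9302. The PNT-predicted ratio is (8175/ln(8175)) / (444/ln(444)) ≈ 12.4586. The two agree to within a few percent, as expected.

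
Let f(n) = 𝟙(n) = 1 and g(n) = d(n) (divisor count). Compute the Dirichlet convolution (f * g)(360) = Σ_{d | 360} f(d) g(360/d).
(𝟙 * d)(360) = 180

Divisors of 360: [1, 2, 3, 4, 5, 6, 8, 9, 10, 12, 15, 18, 20, 24, 30, 36, 40, 45, 60, 72, 90, 120, 180, 360]. For each d | 360:
  d = 1: 𝟙(1) · d(360/1) = 1 · 24 = 24
  d = 2: 𝟙(2) · d(360/2) = 1 · 18 = 18
  d = 3: 𝟙(3) · d(360/3) = 1 · 16 = 16
  d = 4: 𝟙(4) · d(360/4) = 1 · 12 = 12
  d = 5: 𝟙(5) · d(360/5) = 1 · 12 = 12
  d = 6: 𝟙(6) · d(360/6) = 1 · 12 = 12
  d = 8: 𝟙(8) · d(360/8) = 1 · 6 = 6
  d = 9: 𝟙(9) · d(360/9) = 1 · 8 = 8
  d = 10: 𝟙(10) · d(360/10) = 1 · 9 = 9
  d = 12: 𝟙(12) · d(360/12) = 1 · 8 = 8
  d = 15: 𝟙(15) · d(360/15) = 1 · 8 = 8
  d = 18: 𝟙(18) · d(360/18) = 1 · 6 = 6
  d = 20: 𝟙(20) · d(360/20) = 1 · 6 = 6
  d = 24: 𝟙(24) · d(360/24) = 1 · 4 = 4
  d = 30: 𝟙(30) · d(360/30) = 1 · 6 = 6
  d = 36: 𝟙(36) · d(360/36) = 1 · 4 = 4
  d = 40: 𝟙(40) · d(360/40) = 1 · 3 = 3
  d = 45: 𝟙(45) · d(360/45) = 1 · 4 = 4
  d = 60: 𝟙(60) · d(360/60) = 1 · 4 = 4
  d = 72: 𝟙(72) · d(360/72) = 1 · 2 = 2
  d = 90: 𝟙(90) · d(360/90) = 1 · 3 = 3
  d = 120: 𝟙(120) · d(360/120) = 1 · 2 = 2
  d = 180: 𝟙(180) · d(360/180) = 1 · 2 = 2
  d = 360: 𝟙(360) · d(360/360) = 1 · 1 = 1
Summing: (𝟙 * d)(360) = 24 + 18 + 16 + 12 + 12 + 12 + 6 + 8 + 9 + 8 + 8 + 6 + 6 + 4 + 6 + 4 + 3 + 4 + 4 + 2 + 3 + 2 + 2 + 1 = 180.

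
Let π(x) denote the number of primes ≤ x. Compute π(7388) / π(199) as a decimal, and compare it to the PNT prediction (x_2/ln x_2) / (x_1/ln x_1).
π(7388)/π(199) = 938/46 ≈ 20.3913;  PNT prediction ≈ 22.0617.

π(199) = 46 and π(7388) = 938, so π(7388)/π(199) ≈ 20.3913. The PNT-predicted ratio is (7388/ln(7388)) / (199/ln(199)) ≈ 22.0617. The two agree to within a few percent, as expected.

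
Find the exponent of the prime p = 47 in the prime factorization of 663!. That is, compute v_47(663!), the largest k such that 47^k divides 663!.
v_47(663!) = 14

Legendre's formula: v_p(n!) = Σ_{k ≥ 1} ⌊n / p^k⌋. For p = 47, n = 663, the terms are:
  ⌊663/47^1⌋ = ⌊663/47⌋ = 14
(the next term ⌊663/47^2⌋ = 0, terminating the sum). Summing: v_47(663!) = 14 = 14.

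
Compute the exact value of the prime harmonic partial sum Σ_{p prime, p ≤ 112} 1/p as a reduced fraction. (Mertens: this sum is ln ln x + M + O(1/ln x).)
Σ 1/p = 514977313070181206962860776592994315598662571/279734996817854936178276161872067809674997230

π(112) = 29, so the primes ≤ 112 are [2, 3, 5, 7, 11, 13, 17, 19, 23, 29, 31, 37, 41, 43, 47, 53, 59, 61, 67, 71, 73, 79, 83, 89, 97, 101, 103, 107, 109]. Summing 1/p over these primes: 514977313070181206962860776592994315598662571/279734996817854936178276161872067809674997230 ≈ 1.8409. Mertens estimate ln ln(112) + 0.2615 ≈ 1.8130.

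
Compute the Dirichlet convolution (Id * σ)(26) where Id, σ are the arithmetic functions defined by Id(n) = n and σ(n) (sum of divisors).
(Id * σ)(26) = 135

Divisors of 26: [1, 2, 13, 26]. For each d | 26:
  d = 1: Id(1) · σ(26/1) = 1 · 42 = 42
  d = 2: Id(2) · σ(26/2) = 2 · 14 = 28
  d = 13: Id(13) · σ(26/13) = 13 · 3 = 39
  d = 26: Id(26) · σ(26/26) = 26 · 1 = 26
Summing: (Id * σ)(26) = 42 + 28 + 39 + 26 = 135.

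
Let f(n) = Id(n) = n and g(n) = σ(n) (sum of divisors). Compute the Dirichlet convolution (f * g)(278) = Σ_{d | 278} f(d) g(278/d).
(Id * σ)(278) = 1395

Divisors of 278: [1, 2, 139, 278]. For each d | 278:
  d = 1: Id(1) · σ(278/1) = 1 · 420 = 420
  d = 2: Id(2) · σ(278/2) = 2 · 140 = 280
  d = 139: Id(139) · σ(278/139) = 139 · 3 = 417
  d = 278: Id(278) · σ(278/278) = 278 · 1 = 278
Summing: (Id * σ)(278) = 420 + 280 + 417 + 278 = 1395.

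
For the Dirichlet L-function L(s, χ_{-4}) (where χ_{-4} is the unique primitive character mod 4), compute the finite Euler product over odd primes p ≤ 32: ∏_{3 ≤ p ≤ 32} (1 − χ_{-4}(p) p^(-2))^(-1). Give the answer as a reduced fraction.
∏ = 70163108671177093/76623095660544000

The odd primes p ≤ 32 are [3, 5, 7, 11, 13, 17, 19, 23, 29, 31]. For each, χ(p) = 1 if p ≡ 1 mod 4, χ(p) = −1 if p ≡ 3 mod 4. Taking (1 − χ(p)/p^2)^(-1) = p^2/(p^2 − χ(p)): (1 − (-1)/3^2)^(-1) · (1 − (1)/5^2)^(-1) · (1 − (-1)/7^2)^(-1) · (1 − (-1)/11^2)^(-1) · (1 − (1)/13^2)^(-1) · (1 − (1)/17^2)^(-1) · (1 − (-1)/19^2)^(-1) · (1 − (-1)/23^2)^(-1) · (1 − (1)/29^2)^(-1) · (1 − (-1)/31^2)^(-1) = 70163108671177093/76623095660544000.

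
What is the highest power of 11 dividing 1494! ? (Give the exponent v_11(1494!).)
v_11(1494!) = 148

Legendre's formula: v_p(n!) = Σ_{k ≥ 1} ⌊n / p^k⌋. For p = 11, n = 1494, the terms are:
  ⌊1494/11^1⌋ = ⌊1494/11⌋ = 135
  ⌊1494/11^2⌋ = ⌊1494/121⌋ = 12
  ⌊1494/11^3⌋ = ⌊1494/1331⌋ = 1
(the next term ⌊1494/11^4⌋ = 0, terminating the sum). Summing: v_11(1494!) = 135 + 12 + 1 = 148.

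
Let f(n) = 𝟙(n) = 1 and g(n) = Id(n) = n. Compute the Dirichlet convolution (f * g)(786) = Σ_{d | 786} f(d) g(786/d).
(𝟙 * Id)(786) = 1584

Divisors of 786: [1, 2, 3, 6, 131, 262, 393, 786]. For each d | 786:
  d = 1: 𝟙(1) · Id(786/1) = 1 · 786 = 786
  d = 2: 𝟙(2) · Id(786/2) = 1 · 393 = 393
  d = 3: 𝟙(3) · Id(786/3) = 1 · 262 = 262
  d = 6: 𝟙(6) · Id(786/6) = 1 · 131 = 131
  d = 131: 𝟙(131) · Id(786/131) = 1 · 6 = 6
  d = 262: 𝟙(262) · Id(786/262) = 1 · 3 = 3
  d = 393: 𝟙(393) · Id(786/393) = 1 · 2 = 2
  d = 786: 𝟙(786) · Id(786/786) = 1 · 1 = 1
Summing: (𝟙 * Id)(786) = 786 + 393 + 262 + 131 + 6 + 3 + 2 + 1 = 1584.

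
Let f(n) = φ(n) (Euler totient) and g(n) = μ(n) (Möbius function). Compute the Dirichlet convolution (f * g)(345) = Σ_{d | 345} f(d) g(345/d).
(φ * μ)(345) = 63

Divisors of 345: [1, 3, 5, 15, 23, 69, 115, 345]. For each d | 345:
  d = 1: φ(1) · μ(345/1) = 1 · -1 = -1
  d = 3: φ(3) · μ(345/3) = 2 · 1 = 2
  d = 5: φ(5) · μ(345/5) = 4 · 1 = 4
  d = 15: φ(15) · μ(345/15) = 8 · -1 = -8
  d = 23: φ(23) · μ(345/23) = 22 · 1 = 22
  d = 69: φ(69) · μ(345/69) = 44 · -1 = -44
  d = 115: φ(115) · μ(345/115) = 88 · -1 = -88
  d = 345: φ(345) · μ(345/345) = 176 · 1 = 176
Summing: (φ * μ)(345) = -1 + 2 + 4 + -8 + 22 + -44 + -88 + 176 = 63.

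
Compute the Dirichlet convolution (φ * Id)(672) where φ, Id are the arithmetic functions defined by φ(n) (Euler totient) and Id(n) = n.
(φ * Id)(672) = 7280

Divisors of 672: [1, 2, 3, 4, 6, 7, 8, 12, 14, 16, 21, 24, 28, 32, 42, 48, 56, 84, 96, 112, 168, 224, 336, 672]. For each d | 672:
  d = 1: φ(1) · Id(672/1) = 1 · 672 = 672
  d = 2: φ(2) · Id(672/2) = 1 · 336 = 336
  d = 3: φ(3) · Id(672/3) = 2 · 224 = 448
  d = 4: φ(4) · Id(672/4) = 2 · 168 = 336
  d = 6: φ(6) · Id(672/6) = 2 · 112 = 224
  d = 7: φ(7) · Id(672/7) = 6 · 96 = 576
  d = 8: φ(8) · Id(672/8) = 4 · 84 = 336
  d = 12: φ(12) · Id(672/12) = 4 · 56 = 224
  d = 14: φ(14) · Id(672/14) = 6 · 48 = 288
  d = 16: φ(16) · Id(672/16) = 8 · 42 = 336
  d = 21: φ(21) · Id(672/21) = 12 · 32 = 384
  d = 24: φ(24) · Id(672/24) = 8 · 28 = 224
  d = 28: φ(28) · Id(672/28) = 12 · 24 = 288
  d = 32: φ(32) · Id(672/32) = 16 · 21 = 336
  d = 42: φ(42) · Id(672/42) = 12 · 16 = 192
  d = 48: φ(48) · Id(672/48) = 16 · 14 = 224
  d = 56: φ(56) · Id(672/56) = 24 · 12 = 288
  d = 84: φ(84) · Id(672/84) = 24 · 8 = 192
  d = 96: φ(96) · Id(672/96) = 32 · 7 = 224
  d = 112: φ(112) · Id(672/112) = 48 · 6 = 288
  d = 168: φ(168) · Id(672/168) = 48 · 4 = 192
  d = 224: φ(224) · Id(672/224) = 96 · 3 = 288
  d = 336: φ(336) · Id(672/336) = 96 · 2 = 192
  d = 672: φ(672) · Id(672/672) = 192 · 1 = 192
Summing: (φ * Id)(672) = 672 + 336 + 448 + 336 + 224 + 576 + 336 + 224 + 288 + 336 + 384 + 224 + 288 + 336 + 192 + 224 + 288 + 192 + 224 + 288 + 192 + 288 + 192 + 192 = 7280.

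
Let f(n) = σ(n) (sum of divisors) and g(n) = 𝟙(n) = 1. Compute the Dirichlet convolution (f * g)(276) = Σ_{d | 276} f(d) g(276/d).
(σ * 𝟙)(276) = 1375

Divisors of 276: [1, 2, 3, 4, 6, 12, 23, 46, 69, 92, 138, 276]. For each d | 276:
  d = 1: σ(1) · 𝟙(276/1) = 1 · 1 = 1
  d = 2: σ(2) · 𝟙(276/2) = 3 · 1 = 3
  d = 3: σ(3) · 𝟙(276/3) = 4 · 1 = 4
  d = 4: σ(4) · 𝟙(276/4) = 7 · 1 = 7
  d = 6: σ(6) · 𝟙(276/6) = 12 · 1 = 12
  d = 12: σ(12) · 𝟙(276/12) = 28 · 1 = 28
  d = 23: σ(23) · 𝟙(276/23) = 24 · 1 = 24
  d = 46: σ(46) · 𝟙(276/46) = 72 · 1 = 72
  d = 69: σ(69) · 𝟙(276/69) = 96 · 1 = 96
  d = 92: σ(92) · 𝟙(276/92) = 168 · 1 = 168
  d = 138: σ(138) · 𝟙(276/138) = 288 · 1 = 288
  d = 276: σ(276) · 𝟙(276/276) = 672 · 1 = 672
Summing: (σ * 𝟙)(276) = 1 + 3 + 4 + 7 + 12 + 28 + 24 + 72 + 96 + 168 + 288 + 672 = 1375.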